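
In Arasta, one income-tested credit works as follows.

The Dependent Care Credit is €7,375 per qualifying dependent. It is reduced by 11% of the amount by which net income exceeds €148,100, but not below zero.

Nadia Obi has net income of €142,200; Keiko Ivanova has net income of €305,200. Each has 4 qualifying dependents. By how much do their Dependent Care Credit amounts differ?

€17,281

Nadia (€142,200): Dependent Care Credit: base = 4 × €7,375 = €29,500. €142,200 is at or below the €148,100 threshold, so the full €29,500 applies.
Keiko (€305,200): Dependent Care Credit: base = 4 × €7,375 = €29,500. 11% of the €157,100 excess over €148,100 is €17,281; credit = €29,500 − €17,281 = €12,219.
Difference: |€29,500 − €12,219| = €17,281.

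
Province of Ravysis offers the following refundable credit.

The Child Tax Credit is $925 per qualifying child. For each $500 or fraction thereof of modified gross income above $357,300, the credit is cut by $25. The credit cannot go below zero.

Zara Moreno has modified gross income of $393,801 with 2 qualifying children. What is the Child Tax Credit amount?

$0

Child Tax Credit: base = 2 × $925 = $1,850. income exceeds $357,300 by $36,501 → 74 increments × $25 = $1,850 ≥ base, so the credit is $0.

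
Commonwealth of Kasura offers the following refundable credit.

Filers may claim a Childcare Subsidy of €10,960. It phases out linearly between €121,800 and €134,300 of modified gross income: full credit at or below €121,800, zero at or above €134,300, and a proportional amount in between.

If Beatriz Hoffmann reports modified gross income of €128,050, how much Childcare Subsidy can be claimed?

Childcare Subsidy: €128,050 is €6,250 into a €12,500 phase-out range, leaving 6,250/12,500 of the credit: €10,960 × 6,250/12,500 = €5,480.

€5,480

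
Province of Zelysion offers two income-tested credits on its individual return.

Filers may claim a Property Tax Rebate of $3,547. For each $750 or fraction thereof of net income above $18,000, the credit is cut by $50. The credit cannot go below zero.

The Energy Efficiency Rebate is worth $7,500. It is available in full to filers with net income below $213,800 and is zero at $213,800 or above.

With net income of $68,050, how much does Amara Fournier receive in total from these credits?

Property Tax Rebate: income exceeds $18,000 by $50,050, which is 67 full-or-partial $750 increments; reduction = 67 × $50 = $3,350, leaving $197.
Energy Efficiency Rebate: $68,050 is below the $213,800 cutoff, so the full $7,500 applies.
Total: $197 + $7,500 = $7,697.

$7,697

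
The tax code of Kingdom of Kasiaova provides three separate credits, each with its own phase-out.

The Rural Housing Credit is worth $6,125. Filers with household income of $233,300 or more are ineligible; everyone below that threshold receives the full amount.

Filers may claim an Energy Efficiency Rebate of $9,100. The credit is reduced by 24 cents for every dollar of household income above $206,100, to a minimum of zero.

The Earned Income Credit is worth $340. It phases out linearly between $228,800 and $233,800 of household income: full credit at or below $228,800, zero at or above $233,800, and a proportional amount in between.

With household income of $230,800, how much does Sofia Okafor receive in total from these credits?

$9,501

Rural Housing Credit: $230,800 is below the $233,300 cutoff, so the full $6,125 applies.
Energy Efficiency Rebate: 24% of the $24,700 excess over $206,100 is $5,928; credit = $9,100 − $5,928 = $3,172.
Earned Income Credit: $230,800 is $2,000 into a $5,000 phase-out range, leaving 3,000/5,000 of the credit: $340 × 3,000/5,000 = $204.
Total: $6,125 + $3,172 + $204 = $9,501.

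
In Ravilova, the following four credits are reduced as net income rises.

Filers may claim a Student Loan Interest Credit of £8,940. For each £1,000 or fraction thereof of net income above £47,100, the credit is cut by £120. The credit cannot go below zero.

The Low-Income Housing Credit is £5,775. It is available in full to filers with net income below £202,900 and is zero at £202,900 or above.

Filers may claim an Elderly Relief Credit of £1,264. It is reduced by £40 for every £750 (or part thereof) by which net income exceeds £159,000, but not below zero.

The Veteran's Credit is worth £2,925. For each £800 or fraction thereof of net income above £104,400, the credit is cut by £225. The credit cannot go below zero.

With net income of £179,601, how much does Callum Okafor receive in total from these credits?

£5,919

Student Loan Interest Credit: income exceeds £47,100 by £132,501 → 133 increments × £120 = £15,960 ≥ base, so the credit is £0.
Low-Income Housing Credit: £179,601 is below the £202,900 cutoff, so the full £5,775 applies.
Elderly Relief Credit: income exceeds £159,000 by £20,601, which is 28 full-or-partial £750 increments; reduction = 28 × £40 = £1,120, leaving £144.
Veteran's Credit: income exceeds £104,400 by £75,201 → 95 increments × £225 = £21,375 ≥ base, so the credit is £0.
Total: £0 + £5,775 + £144 + £0 = £5,919.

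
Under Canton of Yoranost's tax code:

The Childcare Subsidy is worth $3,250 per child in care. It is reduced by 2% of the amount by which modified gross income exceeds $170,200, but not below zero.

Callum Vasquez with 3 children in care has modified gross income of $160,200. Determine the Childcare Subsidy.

$9,750

Childcare Subsidy: base = 3 × $3,250 = $9,750. $160,200 is at or below the $170,200 threshold, so the full $9,750 applies.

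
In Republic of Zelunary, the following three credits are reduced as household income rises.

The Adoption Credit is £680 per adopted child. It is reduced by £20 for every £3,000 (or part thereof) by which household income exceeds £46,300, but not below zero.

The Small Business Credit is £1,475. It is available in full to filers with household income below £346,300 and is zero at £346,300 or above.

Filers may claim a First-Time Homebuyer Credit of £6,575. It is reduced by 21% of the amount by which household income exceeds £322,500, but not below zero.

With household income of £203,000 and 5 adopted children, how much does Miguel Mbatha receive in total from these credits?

Adoption Credit: base = 5 × £680 = £3,400. income exceeds £46,300 by £156,700, which is 53 full-or-partial £3,000 increments; reduction = 53 × £20 = £1,060, leaving £2,340.
Small Business Credit: £203,000 is below the £346,300 cutoff, so the full £1,475 applies.
First-Time Homebuyer Credit: £203,000 is at or below the £322,500 threshold, so the full £6,575 applies.
Total: £2,340 + £1,475 + £6,575 = £10,390.

£10,390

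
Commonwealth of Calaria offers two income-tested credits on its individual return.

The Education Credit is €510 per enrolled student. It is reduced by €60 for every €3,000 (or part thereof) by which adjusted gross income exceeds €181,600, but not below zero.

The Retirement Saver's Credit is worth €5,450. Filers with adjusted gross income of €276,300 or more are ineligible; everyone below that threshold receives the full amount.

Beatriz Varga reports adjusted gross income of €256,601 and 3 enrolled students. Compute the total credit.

Education Credit: base = 3 × €510 = €1,530. income exceeds €181,600 by €75,001 → 26 increments × €60 = €1,560 ≥ base, so the credit is €0.
Retirement Saver's Credit: €256,601 is below the €276,300 cutoff, so the full €5,450 applies.
Total: €0 + €5,450 = €5,450.

€5,450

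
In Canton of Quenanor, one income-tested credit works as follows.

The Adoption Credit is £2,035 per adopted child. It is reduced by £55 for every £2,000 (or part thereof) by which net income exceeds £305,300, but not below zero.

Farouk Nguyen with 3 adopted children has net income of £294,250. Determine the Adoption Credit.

Adoption Credit: base = 3 × £2,035 = £6,105. £294,250 is at or below the £305,300 threshold, so the full £6,105 applies.

£6,105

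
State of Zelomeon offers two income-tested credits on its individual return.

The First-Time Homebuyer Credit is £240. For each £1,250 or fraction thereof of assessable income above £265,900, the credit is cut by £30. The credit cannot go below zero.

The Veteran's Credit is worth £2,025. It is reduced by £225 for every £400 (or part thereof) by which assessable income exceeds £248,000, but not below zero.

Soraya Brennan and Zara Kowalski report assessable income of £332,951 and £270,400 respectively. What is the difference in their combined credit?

£120

Soraya (£332,951): First-Time Homebuyer Credit: income exceeds £265,900 by £67,051 → 54 increments × £30 = £1,620 ≥ base, so the credit is £0. Veteran's Credit: income exceeds £248,000 by £84,951 → 213 increments × £225 = £47,925 ≥ base, so the credit is £0. total £0 + £0 = £0
Zara (£270,400): First-Time Homebuyer Credit: income exceeds £265,900 by £4,500, which is 4 full-or-partial £1,250 increments; reduction = 4 × £30 = £120, leaving £120. Veteran's Credit: income exceeds £248,000 by £22,400 → 56 increments × £225 = £12,600 ≥ base, so the credit is £0. total £120 + £0 = £120
Difference: |£0 − £120| = £120.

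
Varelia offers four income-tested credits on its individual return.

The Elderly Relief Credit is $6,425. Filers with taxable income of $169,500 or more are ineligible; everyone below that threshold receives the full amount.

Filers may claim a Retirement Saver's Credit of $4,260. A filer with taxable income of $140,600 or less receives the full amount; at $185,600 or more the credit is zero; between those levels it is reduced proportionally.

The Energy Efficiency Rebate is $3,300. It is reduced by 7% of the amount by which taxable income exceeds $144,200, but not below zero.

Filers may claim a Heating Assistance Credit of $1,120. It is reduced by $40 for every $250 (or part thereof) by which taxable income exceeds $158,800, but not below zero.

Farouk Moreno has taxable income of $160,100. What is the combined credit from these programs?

Elderly Relief Credit: $160,100 is below the $169,500 cutoff, so the full $6,425 applies.
Retirement Saver's Credit: $160,100 is $19,500 into a $45,000 phase-out range, leaving 25,500/45,000 of the credit: $4,260 × 25,500/45,000 = $2,414.
Energy Efficiency Rebate: 7% of the $15,900 excess over $144,200 is $1,113; credit = $3,300 − $1,113 = $2,187.
Heating Assistance Credit: income exceeds $158,800 by $1,300, which is 6 full-or-partial $250 increments; reduction = 6 × $40 = $240, leaving $880.
Total: $6,425 + $2,414 + $2,187 + $880 = $11,906.

$11,906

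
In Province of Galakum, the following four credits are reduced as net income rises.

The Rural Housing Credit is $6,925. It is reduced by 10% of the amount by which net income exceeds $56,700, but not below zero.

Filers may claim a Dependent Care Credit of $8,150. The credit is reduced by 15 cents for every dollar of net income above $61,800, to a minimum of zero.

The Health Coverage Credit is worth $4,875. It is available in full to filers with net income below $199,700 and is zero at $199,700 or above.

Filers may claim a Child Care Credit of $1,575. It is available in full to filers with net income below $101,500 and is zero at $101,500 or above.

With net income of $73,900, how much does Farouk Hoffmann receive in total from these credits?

Rural Housing Credit: 10% of the $17,200 excess over $56,700 is $1,720; credit = $6,925 − $1,720 = $5,205.
Dependent Care Credit: 15% of the $12,100 excess over $61,800 is $1,815; credit = $8,150 − $1,815 = $6,335.
Health Coverage Credit: $73,900 is below the $199,700 cutoff, so the full $4,875 applies.
Child Care Credit: $73,900 is below the $101,500 cutoff, so the full $1,575 applies.
Total: $5,205 + $6,335 + $4,875 + $1,575 = $17,990.

$17,990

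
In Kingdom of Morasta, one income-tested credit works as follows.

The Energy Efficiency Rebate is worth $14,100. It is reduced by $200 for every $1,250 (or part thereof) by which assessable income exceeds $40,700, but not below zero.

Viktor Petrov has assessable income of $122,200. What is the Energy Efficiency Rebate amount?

$900

Energy Efficiency Rebate: income exceeds $40,700 by $81,500, which is 66 full-or-partial $1,250 increments; reduction = 66 × $200 = $13,200, leaving $900.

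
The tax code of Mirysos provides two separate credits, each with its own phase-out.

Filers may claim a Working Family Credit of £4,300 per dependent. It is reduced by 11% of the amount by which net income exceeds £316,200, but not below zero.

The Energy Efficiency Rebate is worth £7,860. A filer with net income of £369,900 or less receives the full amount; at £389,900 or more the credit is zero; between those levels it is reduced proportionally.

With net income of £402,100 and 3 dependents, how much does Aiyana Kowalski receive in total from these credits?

Working Family Credit: base = 3 × £4,300 = £12,900. 11% of the £85,900 excess over £316,200 is £9,449; credit = £12,900 − £9,449 = £3,451.
Energy Efficiency Rebate: £402,100 is at or above £389,900, so the credit is £0.
Total: £3,451 + £0 = £3,451.

£3,451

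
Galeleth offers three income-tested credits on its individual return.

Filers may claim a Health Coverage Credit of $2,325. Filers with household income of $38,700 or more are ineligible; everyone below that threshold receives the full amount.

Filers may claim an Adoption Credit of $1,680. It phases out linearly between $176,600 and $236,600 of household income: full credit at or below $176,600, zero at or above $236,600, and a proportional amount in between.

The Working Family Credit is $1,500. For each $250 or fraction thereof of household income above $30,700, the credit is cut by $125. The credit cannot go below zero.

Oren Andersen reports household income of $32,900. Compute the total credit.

$4,380

Health Coverage Credit: $32,900 is below the $38,700 cutoff, so the full $2,325 applies.
Adoption Credit: $32,900 is at or below the $176,600 threshold, so the full $1,680 applies.
Working Family Credit: income exceeds $30,700 by $2,200, which is 9 full-or-partial $250 increments; reduction = 9 × $125 = $1,125, leaving $375.
Total: $2,325 + $1,680 + $375 = $4,380.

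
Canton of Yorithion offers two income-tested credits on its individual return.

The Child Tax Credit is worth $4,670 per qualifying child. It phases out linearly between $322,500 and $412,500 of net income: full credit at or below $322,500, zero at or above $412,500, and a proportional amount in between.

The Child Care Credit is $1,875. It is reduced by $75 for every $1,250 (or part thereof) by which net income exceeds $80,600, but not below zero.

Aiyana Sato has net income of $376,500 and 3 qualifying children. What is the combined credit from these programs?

$5,604

Child Tax Credit: base = 3 × $4,670 = $14,010. $376,500 is $54,000 into a $90,000 phase-out range, leaving 36,000/90,000 of the credit: $14,010 × 36,000/90,000 = $5,604.
Child Care Credit: income exceeds $80,600 by $295,900 → 237 increments × $75 = $17,775 ≥ base, so the credit is $0.
Total: $5,604 + $0 = $5,604.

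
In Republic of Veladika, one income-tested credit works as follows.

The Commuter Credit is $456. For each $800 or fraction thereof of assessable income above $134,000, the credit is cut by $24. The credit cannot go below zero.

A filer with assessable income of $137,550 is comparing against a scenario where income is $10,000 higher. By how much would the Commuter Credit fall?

$288

At $137,550 — income exceeds $134,000 by $3,550, which is 5 full-or-partial $800 increments; reduction = 5 × $24 = $120, leaving $336.
At $147,550 — income exceeds $134,000 by $13,550, which is 17 full-or-partial $800 increments; reduction = 17 × $24 = $408, leaving $48.
Lost: $336 − $48 = $288.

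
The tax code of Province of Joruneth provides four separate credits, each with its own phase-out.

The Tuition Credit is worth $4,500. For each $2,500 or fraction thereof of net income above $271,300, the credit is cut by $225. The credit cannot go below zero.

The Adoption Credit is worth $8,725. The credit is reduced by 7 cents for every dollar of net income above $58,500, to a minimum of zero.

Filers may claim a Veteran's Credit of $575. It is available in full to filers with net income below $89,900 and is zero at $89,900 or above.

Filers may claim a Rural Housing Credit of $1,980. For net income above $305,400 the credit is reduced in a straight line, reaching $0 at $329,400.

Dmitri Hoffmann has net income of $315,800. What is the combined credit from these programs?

$1,572

Tuition Credit: income exceeds $271,300 by $44,500, which is 18 full-or-partial $2,500 increments; reduction = 18 × $225 = $4,050, leaving $450.
Adoption Credit: 7% of the $257,300 excess over $58,500 is $18,011 ≥ base, so the credit is $0.
Veteran's Credit: $315,800 meets or exceeds the $89,900 cutoff, so the credit is $0.
Rural Housing Credit: $315,800 is $10,400 into a $24,000 phase-out range, leaving 13,600/24,000 of the credit: $1,980 × 13,600/24,000 = $1,122.
Total: $450 + $0 + $0 + $1,122 = $1,572.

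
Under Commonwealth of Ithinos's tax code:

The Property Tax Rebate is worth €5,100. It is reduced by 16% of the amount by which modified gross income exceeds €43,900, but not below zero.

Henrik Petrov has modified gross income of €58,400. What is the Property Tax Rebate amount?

Property Tax Rebate: 16% of the €14,500 excess over €43,900 is €2,320; credit = €5,100 − €2,320 = €2,780.

€2,780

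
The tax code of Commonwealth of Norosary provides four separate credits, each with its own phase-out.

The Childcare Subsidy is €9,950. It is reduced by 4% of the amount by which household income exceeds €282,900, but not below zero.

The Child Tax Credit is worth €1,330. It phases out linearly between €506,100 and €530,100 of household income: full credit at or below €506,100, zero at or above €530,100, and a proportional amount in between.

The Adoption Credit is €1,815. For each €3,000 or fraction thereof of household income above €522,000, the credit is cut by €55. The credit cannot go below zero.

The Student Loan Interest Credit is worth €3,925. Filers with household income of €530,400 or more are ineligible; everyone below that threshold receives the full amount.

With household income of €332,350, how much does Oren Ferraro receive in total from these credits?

€15,042

Childcare Subsidy: 4% of the €49,450 excess over €282,900 is €1,978; credit = €9,950 − €1,978 = €7,972.
Child Tax Credit: €332,350 is at or below the €506,100 threshold, so the full €1,330 applies.
Adoption Credit: €332,350 is at or below the €522,000 threshold, so the full €1,815 applies.
Student Loan Interest Credit: €332,350 is below the €530,400 cutoff, so the full €3,925 applies.
Total: €7,972 + €1,330 + €1,815 + €3,925 = €15,042.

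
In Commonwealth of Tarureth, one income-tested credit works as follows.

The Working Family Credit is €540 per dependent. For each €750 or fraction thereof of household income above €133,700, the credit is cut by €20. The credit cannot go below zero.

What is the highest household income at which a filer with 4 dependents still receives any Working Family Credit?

Full credit = 4 × €540 = €2,160.
After 107 increments the reduction is 107 × €20 = €2,140, leaving €20; one more increment wipes it out. Increment 107 ends at excess 107 × €750 = €80,250, so the highest qualifying income is €133,700 + €80,250 = €213,950.

€213,950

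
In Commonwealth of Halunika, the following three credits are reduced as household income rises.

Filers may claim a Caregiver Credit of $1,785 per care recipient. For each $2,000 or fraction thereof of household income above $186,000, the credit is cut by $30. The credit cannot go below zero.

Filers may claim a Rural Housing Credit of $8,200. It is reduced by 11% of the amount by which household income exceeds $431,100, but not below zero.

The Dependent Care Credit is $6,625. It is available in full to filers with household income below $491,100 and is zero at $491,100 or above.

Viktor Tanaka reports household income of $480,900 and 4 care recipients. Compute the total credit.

$12,047

Caregiver Credit: base = 4 × $1,785 = $7,140. income exceeds $186,000 by $294,900, which is 148 full-or-partial $2,000 increments; reduction = 148 × $30 = $4,440, leaving $2,700.
Rural Housing Credit: 11% of the $49,800 excess over $431,100 is $5,478; credit = $8,200 − $5,478 = $2,722.
Dependent Care Credit: $480,900 is below the $491,100 cutoff, so the full $6,625 applies.
Total: $2,700 + $2,722 + $6,625 = $12,047.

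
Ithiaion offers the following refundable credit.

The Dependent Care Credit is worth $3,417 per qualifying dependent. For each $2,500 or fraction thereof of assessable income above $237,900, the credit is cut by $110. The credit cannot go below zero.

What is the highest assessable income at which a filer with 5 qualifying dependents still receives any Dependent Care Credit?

$625,400

Full credit = 5 × $3,417 = $17,085.
After 155 increments the reduction is 155 × $110 = $17,050, leaving $35; one more increment wipes it out. Increment 155 ends at excess 155 × $2,500 = $387,500, so the highest qualifying income is $237,900 + $387,500 = $625,400.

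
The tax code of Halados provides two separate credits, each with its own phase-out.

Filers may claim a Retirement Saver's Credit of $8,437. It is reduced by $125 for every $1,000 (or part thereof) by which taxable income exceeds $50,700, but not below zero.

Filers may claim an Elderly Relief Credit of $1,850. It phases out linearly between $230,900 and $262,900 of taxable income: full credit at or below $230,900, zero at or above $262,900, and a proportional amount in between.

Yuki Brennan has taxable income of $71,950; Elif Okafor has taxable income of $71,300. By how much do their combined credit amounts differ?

$125

Yuki ($71,950): Retirement Saver's Credit: income exceeds $50,700 by $21,250, which is 22 full-or-partial $1,000 increments; reduction = 22 × $125 = $2,750, leaving $5,687. Elderly Relief Credit: $71,950 is at or below the $230,900 threshold, so the full $1,850 applies. total $5,687 + $1,850 = $7,537
Elif ($71,300): Retirement Saver's Credit: income exceeds $50,700 by $20,600, which is 21 full-or-partial $1,000 increments; reduction = 21 × $125 = $2,625, leaving $5,812. Elderly Relief Credit: $71,300 is at or below the $230,900 threshold, so the full $1,850 applies. total $5,812 + $1,850 = $7,662
Difference: |$7,537 − $7,662| = $125.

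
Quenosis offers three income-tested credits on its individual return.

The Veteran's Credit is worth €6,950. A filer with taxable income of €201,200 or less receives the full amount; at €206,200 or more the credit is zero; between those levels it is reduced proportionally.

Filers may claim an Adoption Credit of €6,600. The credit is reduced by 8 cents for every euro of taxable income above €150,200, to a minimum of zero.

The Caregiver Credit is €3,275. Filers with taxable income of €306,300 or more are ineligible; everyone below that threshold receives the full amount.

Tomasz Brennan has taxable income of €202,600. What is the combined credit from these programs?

€10,687

Veteran's Credit: €202,600 is €1,400 into a €5,000 phase-out range, leaving 3,600/5,000 of the credit: €6,950 × 3,600/5,000 = €5,004.
Adoption Credit: 8% of the €52,400 excess over €150,200 is €4,192; credit = €6,600 − €4,192 = €2,408.
Caregiver Credit: €202,600 is below the €306,300 cutoff, so the full €3,275 applies.
Total: €5,004 + €2,408 + €3,275 = €10,687.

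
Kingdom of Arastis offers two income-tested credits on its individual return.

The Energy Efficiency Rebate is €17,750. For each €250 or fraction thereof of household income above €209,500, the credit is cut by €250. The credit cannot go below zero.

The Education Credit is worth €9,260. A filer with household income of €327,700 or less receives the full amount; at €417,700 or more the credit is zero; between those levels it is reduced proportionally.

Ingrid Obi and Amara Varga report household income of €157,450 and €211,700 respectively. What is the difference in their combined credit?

Ingrid (€157,450): Energy Efficiency Rebate: €157,450 is at or below the €209,500 threshold, so the full €17,750 applies. Education Credit: €157,450 is at or below the €327,700 threshold, so the full €9,260 applies. total €17,750 + €9,260 = €27,010
Amara (€211,700): Energy Efficiency Rebate: income exceeds €209,500 by €2,200, which is 9 full-or-partial €250 increments; reduction = 9 × €250 = €2,250, leaving €15,500. Education Credit: €211,700 is at or below the €327,700 threshold, so the full €9,260 applies. total €15,500 + €9,260 = €24,760
Difference: |€27,010 − €24,760| = €2,250.

€2,250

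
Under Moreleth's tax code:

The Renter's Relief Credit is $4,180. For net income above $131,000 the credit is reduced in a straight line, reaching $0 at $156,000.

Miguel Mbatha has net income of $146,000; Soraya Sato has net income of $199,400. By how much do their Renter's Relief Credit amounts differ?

$1,672

Miguel ($146,000): Renter's Relief Credit: $146,000 is $15,000 into a $25,000 phase-out range, leaving 10,000/25,000 of the credit: $4,180 × 10,000/25,000 = $1,672.
Soraya ($199,400): Renter's Relief Credit: $199,400 is at or above $156,000, so the credit is $0.
Difference: |$1,672 − $0| = $1,672.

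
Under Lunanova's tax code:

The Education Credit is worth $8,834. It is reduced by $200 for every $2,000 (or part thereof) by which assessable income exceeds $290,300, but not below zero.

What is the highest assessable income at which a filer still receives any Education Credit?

$378,300

After 44 increments the reduction is 44 × $200 = $8,800, leaving $34; one more increment wipes it out. Increment 44 ends at excess 44 × $2,000 = $88,000, so the highest qualifying income is $290,300 + $88,000 = $378,300.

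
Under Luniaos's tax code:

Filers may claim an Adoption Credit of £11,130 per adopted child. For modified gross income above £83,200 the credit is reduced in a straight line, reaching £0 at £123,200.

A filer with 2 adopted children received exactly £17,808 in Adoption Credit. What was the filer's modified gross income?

£91,200

Full credit = 2 × £11,130 = £22,260.
£17,808 is 17,808/22,260 of the full £22,260, so 4,452/22,260 of the £40,000 range has been used: income = £83,200 + £40,000 × 4,452/22,260 = £91,200.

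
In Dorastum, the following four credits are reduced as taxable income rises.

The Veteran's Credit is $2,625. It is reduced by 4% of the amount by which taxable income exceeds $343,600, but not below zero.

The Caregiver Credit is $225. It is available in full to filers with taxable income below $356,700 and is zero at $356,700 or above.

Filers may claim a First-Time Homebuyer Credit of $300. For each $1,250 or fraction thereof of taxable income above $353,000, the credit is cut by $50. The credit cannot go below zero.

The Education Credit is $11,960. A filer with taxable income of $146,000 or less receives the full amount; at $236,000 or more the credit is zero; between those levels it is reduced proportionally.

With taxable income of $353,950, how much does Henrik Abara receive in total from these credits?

Veteran's Credit: 4% of the $10,350 excess over $343,600 is $414; credit = $2,625 − $414 = $2,211.
Caregiver Credit: $353,950 is below the $356,700 cutoff, so the full $225 applies.
First-Time Homebuyer Credit: income exceeds $353,000 by $950, which is 1 full-or-partial $1,250 increment; reduction = 1 × $50 = $50, leaving $250.
Education Credit: $353,950 is at or above $236,000, so the credit is $0.
Total: $2,211 + $225 + $250 + $0 = $2,686.

$2,686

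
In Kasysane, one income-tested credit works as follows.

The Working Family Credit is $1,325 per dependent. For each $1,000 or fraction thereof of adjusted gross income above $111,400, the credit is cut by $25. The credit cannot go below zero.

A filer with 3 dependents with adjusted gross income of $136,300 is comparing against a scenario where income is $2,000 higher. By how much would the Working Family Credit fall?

At $136,300 — base = 3 × $1,325 = $3,975. income exceeds $111,400 by $24,900, which is 25 full-or-partial $1,000 increments; reduction = 25 × $25 = $625, leaving $3,350.
At $138,300 — base = 3 × $1,325 = $3,975. income exceeds $111,400 by $26,900, which is 27 full-or-partial $1,000 increments; reduction = 27 × $25 = $675, leaving $3,300.
Lost: $3,350 − $3,300 = $50.

$50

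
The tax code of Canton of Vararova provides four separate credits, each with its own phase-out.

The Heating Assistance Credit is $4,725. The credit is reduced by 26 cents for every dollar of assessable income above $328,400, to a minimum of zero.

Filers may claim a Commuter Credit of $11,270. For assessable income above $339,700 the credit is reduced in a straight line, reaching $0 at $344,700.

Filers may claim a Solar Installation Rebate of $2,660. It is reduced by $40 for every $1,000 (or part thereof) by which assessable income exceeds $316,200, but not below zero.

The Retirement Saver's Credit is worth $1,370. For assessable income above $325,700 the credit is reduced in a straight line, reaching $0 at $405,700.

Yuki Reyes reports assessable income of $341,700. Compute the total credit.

Heating Assistance Credit: 26% of the $13,300 excess over $328,400 is $3,458; credit = $4,725 − $3,458 = $1,267.
Commuter Credit: $341,700 is $2,000 into a $5,000 phase-out range, leaving 3,000/5,000 of the credit: $11,270 × 3,000/5,000 = $6,762.
Solar Installation Rebate: income exceeds $316,200 by $25,500, which is 26 full-or-partial $1,000 increments; reduction = 26 × $40 = $1,040, leaving $1,620.
Retirement Saver's Credit: $341,700 is $16,000 into a $80,000 phase-out range, leaving 64,000/80,000 of the credit: $1,370 × 64,000/80,000 = $1,096.
Total: $1,267 + $6,762 + $1,620 + $1,096 = $10,745.

$10,745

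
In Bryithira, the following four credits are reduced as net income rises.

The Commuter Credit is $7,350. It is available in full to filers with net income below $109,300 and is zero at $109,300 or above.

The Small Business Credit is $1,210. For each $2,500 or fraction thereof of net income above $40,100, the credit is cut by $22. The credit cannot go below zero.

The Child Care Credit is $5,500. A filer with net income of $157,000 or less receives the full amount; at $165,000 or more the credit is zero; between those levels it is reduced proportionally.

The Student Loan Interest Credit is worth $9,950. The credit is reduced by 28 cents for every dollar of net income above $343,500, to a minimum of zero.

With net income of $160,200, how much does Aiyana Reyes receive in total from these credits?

$13,382

Commuter Credit: $160,200 meets or exceeds the $109,300 cutoff, so the credit is $0.
Small Business Credit: income exceeds $40,100 by $120,100, which is 49 full-or-partial $2,500 increments; reduction = 49 × $22 = $1,078, leaving $132.
Child Care Credit: $160,200 is $3,200 into a $8,000 phase-out range, leaving 4,800/8,000 of the credit: $5,500 × 4,800/8,000 = $3,300.
Student Loan Interest Credit: $160,200 is at or below the $343,500 threshold, so the full $9,950 applies.
Total: $0 + $132 + $3,300 + $9,950 = $13,382.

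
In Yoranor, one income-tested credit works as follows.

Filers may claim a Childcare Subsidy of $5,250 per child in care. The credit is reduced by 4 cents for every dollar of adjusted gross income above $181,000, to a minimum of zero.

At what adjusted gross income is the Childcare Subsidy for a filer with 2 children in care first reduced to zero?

$443,500

Full credit = 2 × $5,250 = $10,500.
The credit falls by 4% of each dollar above $181,000, so it reaches zero when the excess is $10,500 / 4% = $262,500: income = $181,000 + $262,500 = $443,500.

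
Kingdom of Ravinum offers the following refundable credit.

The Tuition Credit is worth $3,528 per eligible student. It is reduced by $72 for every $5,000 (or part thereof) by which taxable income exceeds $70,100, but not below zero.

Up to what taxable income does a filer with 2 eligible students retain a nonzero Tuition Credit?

$555,100

Full credit = 2 × $3,528 = $7,056.
After 97 increments the reduction is 97 × $72 = $6,984, leaving $72; one more increment wipes it out. Increment 97 ends at excess 97 × $5,000 = $485,000, so the highest qualifying income is $70,100 + $485,000 = $555,100.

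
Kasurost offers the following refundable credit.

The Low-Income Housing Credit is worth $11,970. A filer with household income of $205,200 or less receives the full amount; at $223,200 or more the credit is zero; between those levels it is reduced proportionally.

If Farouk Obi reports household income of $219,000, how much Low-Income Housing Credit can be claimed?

$2,793

Low-Income Housing Credit: $219,000 is $13,800 into a $18,000 phase-out range, leaving 4,200/18,000 of the credit: $11,970 × 4,200/18,000 = $2,793.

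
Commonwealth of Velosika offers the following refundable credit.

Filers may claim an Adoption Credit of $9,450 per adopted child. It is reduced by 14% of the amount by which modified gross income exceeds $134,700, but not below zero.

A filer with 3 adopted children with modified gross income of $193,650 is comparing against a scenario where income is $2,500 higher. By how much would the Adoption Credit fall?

$350

At $193,650 — base = 3 × $9,450 = $28,350. 14% of the $58,950 excess over $134,700 is $8,253; credit = $28,350 − $8,253 = $20,097.
At $196,150 — base = 3 × $9,450 = $28,350. 14% of the $61,450 excess over $134,700 is $8,603; credit = $28,350 − $8,603 = $19,747.
Lost: $20,097 − $19,747 = $350.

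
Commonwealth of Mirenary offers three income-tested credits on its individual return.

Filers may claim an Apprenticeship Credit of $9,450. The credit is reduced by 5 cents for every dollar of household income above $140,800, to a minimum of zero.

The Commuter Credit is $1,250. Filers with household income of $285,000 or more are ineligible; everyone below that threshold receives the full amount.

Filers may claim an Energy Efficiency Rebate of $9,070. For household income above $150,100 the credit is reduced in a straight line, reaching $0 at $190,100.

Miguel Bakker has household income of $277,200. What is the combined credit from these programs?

$3,880

Apprenticeship Credit: 5% of the $136,400 excess over $140,800 is $6,820; credit = $9,450 − $6,820 = $2,630.
Commuter Credit: $277,200 is below the $285,000 cutoff, so the full $1,250 applies.
Energy Efficiency Rebate: $277,200 is at or above $190,100, so the credit is $0.
Total: $2,630 + $1,250 + $0 = $3,880.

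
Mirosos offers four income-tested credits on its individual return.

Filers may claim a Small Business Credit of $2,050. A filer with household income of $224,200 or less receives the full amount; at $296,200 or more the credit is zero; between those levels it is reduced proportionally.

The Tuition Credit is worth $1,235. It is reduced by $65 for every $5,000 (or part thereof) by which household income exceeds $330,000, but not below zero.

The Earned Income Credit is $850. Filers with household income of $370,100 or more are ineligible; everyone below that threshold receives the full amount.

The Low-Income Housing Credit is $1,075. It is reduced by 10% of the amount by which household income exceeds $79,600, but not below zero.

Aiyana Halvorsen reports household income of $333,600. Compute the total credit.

$2,020

Small Business Credit: $333,600 is at or above $296,200, so the credit is $0.
Tuition Credit: income exceeds $330,000 by $3,600, which is 1 full-or-partial $5,000 increment; reduction = 1 × $65 = $65, leaving $1,170.
Earned Income Credit: $333,600 is below the $370,100 cutoff, so the full $850 applies.
Low-Income Housing Credit: 10% of the $254,000 excess over $79,600 is $25,400 ≥ base, so the credit is $0.
Total: $0 + $1,170 + $850 + $0 = $2,020.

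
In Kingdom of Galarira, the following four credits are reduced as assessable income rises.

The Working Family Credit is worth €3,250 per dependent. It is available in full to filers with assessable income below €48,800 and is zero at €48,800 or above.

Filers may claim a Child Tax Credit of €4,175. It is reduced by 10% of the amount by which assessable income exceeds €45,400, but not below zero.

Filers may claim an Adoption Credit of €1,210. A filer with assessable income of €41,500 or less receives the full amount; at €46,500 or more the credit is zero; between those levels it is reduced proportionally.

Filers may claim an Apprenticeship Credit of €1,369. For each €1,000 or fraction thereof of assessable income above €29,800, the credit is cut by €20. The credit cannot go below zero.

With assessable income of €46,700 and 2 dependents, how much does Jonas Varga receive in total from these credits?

€11,574

Working Family Credit: base = 2 × €3,250 = €6,500. €46,700 is below the €48,800 cutoff, so the full €6,500 applies.
Child Tax Credit: 10% of the €1,300 excess over €45,400 is €130; credit = €4,175 − €130 = €4,045.
Adoption Credit: €46,700 is at or above €46,500, so the credit is €0.
Apprenticeship Credit: income exceeds €29,800 by €16,900, which is 17 full-or-partial €1,000 increments; reduction = 17 × €20 = €340, leaving €1,029.
Total: €6,500 + €4,045 + €0 + €1,029 = €11,574.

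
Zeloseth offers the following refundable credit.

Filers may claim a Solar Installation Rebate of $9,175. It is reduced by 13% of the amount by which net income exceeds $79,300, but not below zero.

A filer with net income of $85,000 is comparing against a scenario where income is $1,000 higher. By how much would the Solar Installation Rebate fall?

$130

At $85,000 — 13% of the $5,700 excess over $79,300 is $741; credit = $9,175 − $741 = $8,434.
At $86,000 — 13% of the $6,700 excess over $79,300 is $871; credit = $9,175 − $871 = $8,304.
Lost: $8,434 − $8,304 = $130.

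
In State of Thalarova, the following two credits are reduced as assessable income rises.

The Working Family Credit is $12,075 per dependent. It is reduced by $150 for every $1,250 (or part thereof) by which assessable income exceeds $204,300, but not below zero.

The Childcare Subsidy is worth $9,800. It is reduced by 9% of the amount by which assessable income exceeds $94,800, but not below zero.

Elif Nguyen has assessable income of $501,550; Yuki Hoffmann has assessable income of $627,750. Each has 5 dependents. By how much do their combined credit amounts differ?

$15,150

Elif ($501,550): Working Family Credit: base = 5 × $12,075 = $60,375. income exceeds $204,300 by $297,250, which is 238 full-or-partial $1,250 increments; reduction = 238 × $150 = $35,700, leaving $24,675. Childcare Subsidy: 9% of the $406,750 excess over $94,800 is $36,607.50 ≥ base, so the credit is $0. total $24,675 + $0 = $24,675
Yuki ($627,750): Working Family Credit: base = 5 × $12,075 = $60,375. income exceeds $204,300 by $423,450, which is 339 full-or-partial $1,250 increments; reduction = 339 × $150 = $50,850, leaving $9,525. Childcare Subsidy: 9% of the $532,950 excess over $94,800 is $47,965.50 ≥ base, so the credit is $0. total $9,525 + $0 = $9,525
Difference: |$24,675 − $9,525| = $15,150.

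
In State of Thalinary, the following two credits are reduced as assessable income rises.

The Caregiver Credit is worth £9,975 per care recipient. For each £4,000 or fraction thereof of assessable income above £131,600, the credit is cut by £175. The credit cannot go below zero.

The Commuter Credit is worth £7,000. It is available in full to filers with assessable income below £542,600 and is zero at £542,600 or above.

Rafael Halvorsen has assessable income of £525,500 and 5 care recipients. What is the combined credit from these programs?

Caregiver Credit: base = 5 × £9,975 = £49,875. income exceeds £131,600 by £393,900, which is 99 full-or-partial £4,000 increments; reduction = 99 × £175 = £17,325, leaving £32,550.
Commuter Credit: £525,500 is below the £542,600 cutoff, so the full £7,000 applies.
Total: £32,550 + £7,000 = £39,550.

£39,550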